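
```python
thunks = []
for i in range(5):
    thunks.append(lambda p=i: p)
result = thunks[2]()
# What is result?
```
2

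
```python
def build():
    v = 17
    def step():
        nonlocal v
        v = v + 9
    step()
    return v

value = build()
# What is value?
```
26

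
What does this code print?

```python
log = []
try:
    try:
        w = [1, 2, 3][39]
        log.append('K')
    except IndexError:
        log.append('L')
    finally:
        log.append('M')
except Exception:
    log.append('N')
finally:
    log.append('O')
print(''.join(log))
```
LMO

Both finally blocks run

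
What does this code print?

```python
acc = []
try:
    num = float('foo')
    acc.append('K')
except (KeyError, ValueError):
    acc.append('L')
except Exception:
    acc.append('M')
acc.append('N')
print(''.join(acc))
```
LN

ValueError matches tuple containing it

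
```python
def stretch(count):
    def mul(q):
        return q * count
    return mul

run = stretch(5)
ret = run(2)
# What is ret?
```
10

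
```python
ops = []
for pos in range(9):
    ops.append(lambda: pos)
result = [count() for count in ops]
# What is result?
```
[8, 8, 8, 8, 8, 8, 8, 8, 8]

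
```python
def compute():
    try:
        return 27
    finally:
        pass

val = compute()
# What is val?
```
27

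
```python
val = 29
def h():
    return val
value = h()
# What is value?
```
29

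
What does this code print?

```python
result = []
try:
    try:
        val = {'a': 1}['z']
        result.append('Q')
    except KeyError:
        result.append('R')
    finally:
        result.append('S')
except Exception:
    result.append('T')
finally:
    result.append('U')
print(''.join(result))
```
RSU

Both finally blocks run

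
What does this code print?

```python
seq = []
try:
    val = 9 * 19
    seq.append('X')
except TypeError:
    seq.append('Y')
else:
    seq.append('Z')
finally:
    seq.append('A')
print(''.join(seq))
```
XZA

else runs before finally when no exception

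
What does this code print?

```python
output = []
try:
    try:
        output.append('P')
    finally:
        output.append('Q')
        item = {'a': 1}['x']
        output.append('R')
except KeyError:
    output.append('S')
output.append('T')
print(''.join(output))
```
PQST

Exception in inner finally caught by outer except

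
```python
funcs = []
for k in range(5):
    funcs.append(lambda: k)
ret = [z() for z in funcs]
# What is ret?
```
[4, 4, 4, 4, 4]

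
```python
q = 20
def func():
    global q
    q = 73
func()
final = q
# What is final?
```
73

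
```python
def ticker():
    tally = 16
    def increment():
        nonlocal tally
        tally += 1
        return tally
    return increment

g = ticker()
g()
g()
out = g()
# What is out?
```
19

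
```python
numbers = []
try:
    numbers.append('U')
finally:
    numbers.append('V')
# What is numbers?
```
['U', 'V']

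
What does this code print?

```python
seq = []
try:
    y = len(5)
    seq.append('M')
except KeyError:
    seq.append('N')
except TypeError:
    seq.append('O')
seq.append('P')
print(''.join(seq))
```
OP

TypeError is caught by its specific handler, not KeyError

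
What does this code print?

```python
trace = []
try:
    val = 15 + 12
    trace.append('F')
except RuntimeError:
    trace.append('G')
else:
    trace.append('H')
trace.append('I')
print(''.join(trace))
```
FHI

else block runs when no exception occurs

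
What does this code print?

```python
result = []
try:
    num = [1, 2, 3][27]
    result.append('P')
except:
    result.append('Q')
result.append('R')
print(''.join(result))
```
QR

Exception raised in try, caught by bare except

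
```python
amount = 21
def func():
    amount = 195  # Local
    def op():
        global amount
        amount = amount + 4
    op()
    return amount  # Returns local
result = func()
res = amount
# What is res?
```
25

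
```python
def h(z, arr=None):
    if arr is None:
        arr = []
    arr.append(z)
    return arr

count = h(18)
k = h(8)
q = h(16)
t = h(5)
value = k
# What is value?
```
[8]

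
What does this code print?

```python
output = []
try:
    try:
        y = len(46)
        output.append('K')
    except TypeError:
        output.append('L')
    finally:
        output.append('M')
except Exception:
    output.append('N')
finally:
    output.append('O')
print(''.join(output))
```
LMO

Both finally blocks run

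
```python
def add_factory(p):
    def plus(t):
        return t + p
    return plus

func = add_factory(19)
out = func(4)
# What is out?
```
23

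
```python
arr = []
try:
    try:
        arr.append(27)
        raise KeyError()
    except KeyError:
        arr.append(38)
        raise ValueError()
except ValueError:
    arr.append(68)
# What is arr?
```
[27, 38, 68]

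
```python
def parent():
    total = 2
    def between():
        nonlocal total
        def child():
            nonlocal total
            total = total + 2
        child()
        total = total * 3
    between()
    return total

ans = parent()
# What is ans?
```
12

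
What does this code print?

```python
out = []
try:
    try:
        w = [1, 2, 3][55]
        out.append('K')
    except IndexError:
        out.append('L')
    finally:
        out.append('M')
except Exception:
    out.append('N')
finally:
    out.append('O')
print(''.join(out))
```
LMO

Both finally blocks run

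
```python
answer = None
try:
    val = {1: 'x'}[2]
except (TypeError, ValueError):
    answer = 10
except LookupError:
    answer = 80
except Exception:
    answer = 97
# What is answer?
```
80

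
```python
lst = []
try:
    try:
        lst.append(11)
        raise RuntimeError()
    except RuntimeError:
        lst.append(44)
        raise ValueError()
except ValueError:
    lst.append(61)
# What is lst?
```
[11, 44, 61]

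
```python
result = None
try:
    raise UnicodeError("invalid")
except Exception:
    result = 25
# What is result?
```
25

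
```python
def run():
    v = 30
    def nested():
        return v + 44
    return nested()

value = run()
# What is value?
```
74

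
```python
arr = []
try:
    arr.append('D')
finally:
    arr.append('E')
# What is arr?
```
['D', 'E']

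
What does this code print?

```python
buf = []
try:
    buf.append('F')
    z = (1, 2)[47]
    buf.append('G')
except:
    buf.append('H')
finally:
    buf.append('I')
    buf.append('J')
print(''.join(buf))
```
FHIJ

Code before exception runs, then except, then all of finally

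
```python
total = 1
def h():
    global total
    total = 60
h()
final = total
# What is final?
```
60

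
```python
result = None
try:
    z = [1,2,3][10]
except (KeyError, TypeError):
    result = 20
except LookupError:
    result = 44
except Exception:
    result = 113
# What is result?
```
44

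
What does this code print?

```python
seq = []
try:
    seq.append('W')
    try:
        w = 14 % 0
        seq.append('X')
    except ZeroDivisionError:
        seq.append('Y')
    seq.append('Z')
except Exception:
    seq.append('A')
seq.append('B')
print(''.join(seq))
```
WYZB

Inner exception caught by inner handler, outer continues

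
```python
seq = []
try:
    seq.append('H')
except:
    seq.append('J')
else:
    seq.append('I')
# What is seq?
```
['H', 'I']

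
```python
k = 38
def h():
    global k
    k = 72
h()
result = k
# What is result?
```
72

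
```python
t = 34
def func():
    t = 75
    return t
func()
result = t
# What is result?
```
34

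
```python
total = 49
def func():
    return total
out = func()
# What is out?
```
49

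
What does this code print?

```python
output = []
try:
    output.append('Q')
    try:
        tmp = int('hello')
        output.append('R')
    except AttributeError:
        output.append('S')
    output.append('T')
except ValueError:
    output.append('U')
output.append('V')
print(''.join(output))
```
QUV

Inner handler doesn't match, propagates to outer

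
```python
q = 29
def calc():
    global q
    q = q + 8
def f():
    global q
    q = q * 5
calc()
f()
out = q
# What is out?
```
185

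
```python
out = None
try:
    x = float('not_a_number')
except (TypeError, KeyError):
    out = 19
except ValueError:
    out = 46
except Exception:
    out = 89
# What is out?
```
46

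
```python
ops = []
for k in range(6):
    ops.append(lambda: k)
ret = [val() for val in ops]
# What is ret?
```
[5, 5, 5, 5, 5, 5]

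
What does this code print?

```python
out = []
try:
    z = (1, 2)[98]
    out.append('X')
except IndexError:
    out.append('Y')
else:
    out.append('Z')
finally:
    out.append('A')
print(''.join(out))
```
YA

Exception: except runs, else skipped, finally runs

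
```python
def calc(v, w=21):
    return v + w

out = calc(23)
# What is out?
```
44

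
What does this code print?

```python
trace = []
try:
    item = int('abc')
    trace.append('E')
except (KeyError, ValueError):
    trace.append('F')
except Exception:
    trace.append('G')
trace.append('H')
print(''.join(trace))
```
FH

ValueError matches tuple containing it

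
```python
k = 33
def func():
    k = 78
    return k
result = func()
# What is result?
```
78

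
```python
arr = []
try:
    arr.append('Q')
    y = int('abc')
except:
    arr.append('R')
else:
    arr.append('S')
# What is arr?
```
['Q', 'R']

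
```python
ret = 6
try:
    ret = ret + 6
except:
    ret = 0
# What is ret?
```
12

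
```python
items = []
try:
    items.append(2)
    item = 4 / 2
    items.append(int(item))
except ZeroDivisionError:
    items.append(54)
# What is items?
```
[2, 2]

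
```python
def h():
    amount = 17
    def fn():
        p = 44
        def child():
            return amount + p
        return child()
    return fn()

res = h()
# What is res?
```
61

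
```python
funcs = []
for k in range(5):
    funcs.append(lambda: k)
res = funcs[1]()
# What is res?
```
4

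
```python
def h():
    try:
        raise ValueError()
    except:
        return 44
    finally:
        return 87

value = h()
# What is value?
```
87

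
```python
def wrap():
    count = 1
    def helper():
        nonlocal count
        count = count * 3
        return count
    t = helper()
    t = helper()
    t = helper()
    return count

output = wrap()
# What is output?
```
27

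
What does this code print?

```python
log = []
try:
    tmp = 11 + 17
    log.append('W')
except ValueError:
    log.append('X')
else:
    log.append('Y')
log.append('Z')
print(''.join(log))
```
WYZ

else block runs when no exception occurs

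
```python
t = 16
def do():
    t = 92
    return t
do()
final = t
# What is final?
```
16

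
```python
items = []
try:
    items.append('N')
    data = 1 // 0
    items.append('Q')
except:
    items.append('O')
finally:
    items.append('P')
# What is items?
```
['N', 'O', 'P']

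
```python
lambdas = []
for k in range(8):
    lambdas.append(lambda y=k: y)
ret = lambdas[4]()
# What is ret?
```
4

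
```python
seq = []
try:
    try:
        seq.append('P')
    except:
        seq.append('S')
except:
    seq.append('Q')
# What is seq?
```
['P']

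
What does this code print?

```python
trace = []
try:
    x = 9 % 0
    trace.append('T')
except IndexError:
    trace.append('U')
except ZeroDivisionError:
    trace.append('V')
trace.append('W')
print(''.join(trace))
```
VW

ZeroDivisionError is caught by its specific handler, not IndexError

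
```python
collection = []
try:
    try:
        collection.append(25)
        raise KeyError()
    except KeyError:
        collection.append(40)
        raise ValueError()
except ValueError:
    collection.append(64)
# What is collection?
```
[25, 40, 64]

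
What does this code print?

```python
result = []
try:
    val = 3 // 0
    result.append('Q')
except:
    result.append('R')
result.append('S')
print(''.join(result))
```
RS

Exception raised in try, caught by bare except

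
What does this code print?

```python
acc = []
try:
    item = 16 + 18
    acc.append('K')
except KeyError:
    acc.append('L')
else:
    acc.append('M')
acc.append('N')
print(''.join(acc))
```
KMN

else block runs when no exception occurs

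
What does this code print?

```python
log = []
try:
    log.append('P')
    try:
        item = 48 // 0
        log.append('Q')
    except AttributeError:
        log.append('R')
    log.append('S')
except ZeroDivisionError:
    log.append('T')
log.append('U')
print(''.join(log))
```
PTU

Inner handler doesn't match, propagates to outer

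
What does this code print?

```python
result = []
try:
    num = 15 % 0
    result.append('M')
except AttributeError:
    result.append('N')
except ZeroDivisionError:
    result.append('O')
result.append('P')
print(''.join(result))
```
OP

ZeroDivisionError is caught by its specific handler, not AttributeError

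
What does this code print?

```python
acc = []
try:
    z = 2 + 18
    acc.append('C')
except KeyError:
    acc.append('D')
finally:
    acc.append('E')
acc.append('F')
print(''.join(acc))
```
CEF

finally runs after normal execution too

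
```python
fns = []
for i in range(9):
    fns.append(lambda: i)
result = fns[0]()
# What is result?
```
8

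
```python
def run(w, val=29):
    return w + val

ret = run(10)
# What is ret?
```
39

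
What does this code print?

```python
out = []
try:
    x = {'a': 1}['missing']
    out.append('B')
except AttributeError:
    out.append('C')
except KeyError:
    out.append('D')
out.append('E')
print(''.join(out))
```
DE

KeyError is caught by its specific handler, not AttributeError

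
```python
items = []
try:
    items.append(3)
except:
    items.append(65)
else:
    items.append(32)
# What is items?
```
[3, 32]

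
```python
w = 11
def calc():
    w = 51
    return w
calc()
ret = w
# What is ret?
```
11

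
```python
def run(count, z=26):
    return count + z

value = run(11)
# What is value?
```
37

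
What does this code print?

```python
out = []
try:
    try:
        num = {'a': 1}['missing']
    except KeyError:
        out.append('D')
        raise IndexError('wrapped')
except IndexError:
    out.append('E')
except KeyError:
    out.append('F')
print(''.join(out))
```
DE

New IndexError raised, caught by outer IndexError handler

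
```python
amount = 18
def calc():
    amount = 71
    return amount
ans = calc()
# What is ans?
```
71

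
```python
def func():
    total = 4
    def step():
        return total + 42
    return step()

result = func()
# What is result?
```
46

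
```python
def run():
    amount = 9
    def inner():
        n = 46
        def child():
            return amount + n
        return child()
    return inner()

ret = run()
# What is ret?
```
55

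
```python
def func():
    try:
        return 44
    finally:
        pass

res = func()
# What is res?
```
44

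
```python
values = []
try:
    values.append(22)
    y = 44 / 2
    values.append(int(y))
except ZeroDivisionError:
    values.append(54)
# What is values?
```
[22, 22]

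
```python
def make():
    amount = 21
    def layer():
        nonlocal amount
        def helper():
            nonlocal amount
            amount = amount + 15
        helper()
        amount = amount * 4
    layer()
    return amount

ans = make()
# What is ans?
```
144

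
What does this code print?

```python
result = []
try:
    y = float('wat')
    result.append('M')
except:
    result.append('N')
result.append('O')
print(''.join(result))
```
NO

Exception raised in try, caught by bare except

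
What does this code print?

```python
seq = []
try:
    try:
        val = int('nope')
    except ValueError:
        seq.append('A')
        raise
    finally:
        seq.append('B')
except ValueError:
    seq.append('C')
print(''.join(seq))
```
ABC

finally runs before re-raised exception propagates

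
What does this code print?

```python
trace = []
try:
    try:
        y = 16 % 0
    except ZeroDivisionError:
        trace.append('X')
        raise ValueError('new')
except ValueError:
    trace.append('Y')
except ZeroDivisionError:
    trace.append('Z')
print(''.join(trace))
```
XY

New ValueError raised, caught by outer ValueError handler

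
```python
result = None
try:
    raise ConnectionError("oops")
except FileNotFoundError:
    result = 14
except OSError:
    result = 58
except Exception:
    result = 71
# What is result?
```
58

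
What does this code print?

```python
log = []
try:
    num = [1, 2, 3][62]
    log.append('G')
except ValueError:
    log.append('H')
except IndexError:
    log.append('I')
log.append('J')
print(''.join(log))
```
IJ

IndexError is caught by its specific handler, not ValueError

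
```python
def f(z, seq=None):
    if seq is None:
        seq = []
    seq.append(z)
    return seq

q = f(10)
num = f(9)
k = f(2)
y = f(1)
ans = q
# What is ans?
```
[10]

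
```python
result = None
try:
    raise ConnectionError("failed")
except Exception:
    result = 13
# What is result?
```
13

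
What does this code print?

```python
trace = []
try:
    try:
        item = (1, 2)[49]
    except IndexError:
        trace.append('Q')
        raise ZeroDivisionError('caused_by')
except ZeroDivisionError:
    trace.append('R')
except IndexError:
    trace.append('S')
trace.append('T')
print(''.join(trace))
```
QRT

ZeroDivisionError raised and caught, original IndexError not re-raised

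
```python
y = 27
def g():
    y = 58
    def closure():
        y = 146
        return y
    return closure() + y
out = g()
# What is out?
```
204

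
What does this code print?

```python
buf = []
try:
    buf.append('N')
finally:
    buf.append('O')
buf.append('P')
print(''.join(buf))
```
NOP

try/finally without except, no exception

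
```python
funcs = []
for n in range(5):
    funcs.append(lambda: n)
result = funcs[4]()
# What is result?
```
4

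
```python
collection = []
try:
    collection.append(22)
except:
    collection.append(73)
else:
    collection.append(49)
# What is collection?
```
[22, 49]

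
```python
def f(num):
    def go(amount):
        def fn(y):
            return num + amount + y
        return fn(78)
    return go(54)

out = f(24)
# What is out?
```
156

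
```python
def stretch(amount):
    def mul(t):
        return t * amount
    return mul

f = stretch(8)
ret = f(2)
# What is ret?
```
16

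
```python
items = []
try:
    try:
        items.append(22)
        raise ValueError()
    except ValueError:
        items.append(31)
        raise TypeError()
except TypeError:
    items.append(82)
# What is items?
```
[22, 31, 82]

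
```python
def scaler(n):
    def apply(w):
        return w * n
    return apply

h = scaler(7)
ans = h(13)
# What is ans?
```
91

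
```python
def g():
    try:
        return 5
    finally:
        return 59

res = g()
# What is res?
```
59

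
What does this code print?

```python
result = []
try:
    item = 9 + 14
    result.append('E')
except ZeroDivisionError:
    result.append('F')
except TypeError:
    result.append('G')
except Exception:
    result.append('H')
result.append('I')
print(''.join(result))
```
EI

No exception, try block completes normally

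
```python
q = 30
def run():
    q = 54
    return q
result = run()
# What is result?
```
54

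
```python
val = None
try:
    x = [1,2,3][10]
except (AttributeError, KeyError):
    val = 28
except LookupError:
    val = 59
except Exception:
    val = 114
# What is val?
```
59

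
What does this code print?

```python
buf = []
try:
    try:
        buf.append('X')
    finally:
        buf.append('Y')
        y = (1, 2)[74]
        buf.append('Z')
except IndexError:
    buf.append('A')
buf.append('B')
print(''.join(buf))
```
XYAB

Exception in inner finally caught by outer except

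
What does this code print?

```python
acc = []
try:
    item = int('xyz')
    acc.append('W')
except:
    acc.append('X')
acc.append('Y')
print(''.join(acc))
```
XY

Exception raised in try, caught by bare except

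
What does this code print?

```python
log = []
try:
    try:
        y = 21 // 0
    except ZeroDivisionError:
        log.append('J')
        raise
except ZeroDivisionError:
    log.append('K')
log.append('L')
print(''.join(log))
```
JKL

raise without argument re-raises current exception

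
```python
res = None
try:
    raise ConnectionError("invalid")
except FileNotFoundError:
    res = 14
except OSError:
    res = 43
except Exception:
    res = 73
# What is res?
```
43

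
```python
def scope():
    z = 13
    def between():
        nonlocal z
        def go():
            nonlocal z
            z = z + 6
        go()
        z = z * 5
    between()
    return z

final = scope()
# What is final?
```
95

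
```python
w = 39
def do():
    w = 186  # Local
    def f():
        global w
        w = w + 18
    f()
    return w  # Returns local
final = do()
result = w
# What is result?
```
57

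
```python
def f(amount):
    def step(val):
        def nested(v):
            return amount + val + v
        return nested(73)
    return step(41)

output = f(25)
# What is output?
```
139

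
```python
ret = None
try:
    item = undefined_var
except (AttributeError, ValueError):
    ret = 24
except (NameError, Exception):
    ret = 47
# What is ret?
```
47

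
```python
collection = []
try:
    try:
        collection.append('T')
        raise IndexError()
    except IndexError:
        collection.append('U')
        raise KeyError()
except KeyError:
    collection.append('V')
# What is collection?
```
['T', 'U', 'V']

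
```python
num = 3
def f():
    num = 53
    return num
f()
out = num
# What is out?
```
3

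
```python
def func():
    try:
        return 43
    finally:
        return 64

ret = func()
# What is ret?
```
64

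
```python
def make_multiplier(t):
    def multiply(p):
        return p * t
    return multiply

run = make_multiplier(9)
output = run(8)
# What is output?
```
72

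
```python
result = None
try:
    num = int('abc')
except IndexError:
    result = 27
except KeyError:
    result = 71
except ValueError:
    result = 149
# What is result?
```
149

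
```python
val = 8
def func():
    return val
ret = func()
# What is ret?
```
8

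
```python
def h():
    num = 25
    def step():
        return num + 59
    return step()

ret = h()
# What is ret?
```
84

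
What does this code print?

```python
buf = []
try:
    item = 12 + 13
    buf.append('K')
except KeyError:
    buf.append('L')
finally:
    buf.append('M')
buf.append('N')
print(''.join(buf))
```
KMN

finally runs after normal execution too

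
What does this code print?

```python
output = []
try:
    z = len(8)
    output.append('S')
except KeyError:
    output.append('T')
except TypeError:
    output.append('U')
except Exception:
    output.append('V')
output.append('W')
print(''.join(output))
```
UW

TypeError matches before generic Exception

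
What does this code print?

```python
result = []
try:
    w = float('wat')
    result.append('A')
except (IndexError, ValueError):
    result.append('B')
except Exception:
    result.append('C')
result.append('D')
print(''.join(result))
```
BD

ValueError matches tuple containing it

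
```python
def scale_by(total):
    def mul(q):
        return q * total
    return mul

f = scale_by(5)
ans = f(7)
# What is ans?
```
35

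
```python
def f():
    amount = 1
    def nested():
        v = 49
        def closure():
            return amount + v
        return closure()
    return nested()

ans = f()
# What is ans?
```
50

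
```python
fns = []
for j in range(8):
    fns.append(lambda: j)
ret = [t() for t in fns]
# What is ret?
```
[7, 7, 7, 7, 7, 7, 7, 7]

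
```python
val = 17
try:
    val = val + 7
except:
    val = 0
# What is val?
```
24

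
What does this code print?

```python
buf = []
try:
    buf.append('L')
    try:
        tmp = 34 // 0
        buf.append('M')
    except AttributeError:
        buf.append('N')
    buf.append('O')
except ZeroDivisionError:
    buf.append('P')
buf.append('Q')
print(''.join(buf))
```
LPQ

Inner handler doesn't match, propagates to outer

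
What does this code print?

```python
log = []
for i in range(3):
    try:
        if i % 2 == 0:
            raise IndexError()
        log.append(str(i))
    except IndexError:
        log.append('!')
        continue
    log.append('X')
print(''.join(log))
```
!1X!

continue in except skips rest of loop body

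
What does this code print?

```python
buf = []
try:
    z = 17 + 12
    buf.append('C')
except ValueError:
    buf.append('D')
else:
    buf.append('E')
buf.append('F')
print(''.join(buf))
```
CEF

else block runs when no exception occurs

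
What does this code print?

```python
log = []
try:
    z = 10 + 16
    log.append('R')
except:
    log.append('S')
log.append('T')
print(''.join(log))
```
RT

No exception, try block completes normally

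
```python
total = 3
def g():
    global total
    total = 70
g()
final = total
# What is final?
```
70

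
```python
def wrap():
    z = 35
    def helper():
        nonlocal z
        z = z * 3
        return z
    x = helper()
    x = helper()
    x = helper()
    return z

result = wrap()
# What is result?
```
945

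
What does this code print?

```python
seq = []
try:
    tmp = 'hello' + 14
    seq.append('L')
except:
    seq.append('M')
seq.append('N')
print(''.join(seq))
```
MN

Exception raised in try, caught by bare except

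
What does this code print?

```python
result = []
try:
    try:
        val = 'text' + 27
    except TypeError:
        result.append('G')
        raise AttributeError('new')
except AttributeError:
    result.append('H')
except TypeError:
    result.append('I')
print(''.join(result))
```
GH

New AttributeError raised, caught by outer AttributeError handler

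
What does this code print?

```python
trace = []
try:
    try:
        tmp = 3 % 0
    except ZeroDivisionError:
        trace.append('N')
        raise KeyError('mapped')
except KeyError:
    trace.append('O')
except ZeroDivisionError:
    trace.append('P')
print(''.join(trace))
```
NO

New KeyError raised, caught by outer KeyError handler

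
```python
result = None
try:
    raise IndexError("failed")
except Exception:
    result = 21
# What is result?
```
21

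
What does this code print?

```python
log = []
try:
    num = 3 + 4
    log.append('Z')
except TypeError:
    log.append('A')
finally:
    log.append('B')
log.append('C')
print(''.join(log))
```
ZBC

finally runs after normal execution too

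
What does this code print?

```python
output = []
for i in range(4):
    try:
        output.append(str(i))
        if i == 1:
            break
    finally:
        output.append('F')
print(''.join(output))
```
0F1F

finally runs even when breaking out of loop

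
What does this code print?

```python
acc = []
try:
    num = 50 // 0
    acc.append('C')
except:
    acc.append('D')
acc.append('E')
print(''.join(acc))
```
DE

Exception raised in try, caught by bare except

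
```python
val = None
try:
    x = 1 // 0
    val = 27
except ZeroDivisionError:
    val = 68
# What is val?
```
68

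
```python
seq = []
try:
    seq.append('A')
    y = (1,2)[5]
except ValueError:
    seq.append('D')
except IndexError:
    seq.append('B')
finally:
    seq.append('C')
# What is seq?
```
['A', 'B', 'C']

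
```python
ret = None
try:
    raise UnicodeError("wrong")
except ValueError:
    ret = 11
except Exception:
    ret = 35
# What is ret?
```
11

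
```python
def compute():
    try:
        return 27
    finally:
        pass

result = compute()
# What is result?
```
27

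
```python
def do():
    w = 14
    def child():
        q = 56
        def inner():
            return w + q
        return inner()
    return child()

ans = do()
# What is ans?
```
70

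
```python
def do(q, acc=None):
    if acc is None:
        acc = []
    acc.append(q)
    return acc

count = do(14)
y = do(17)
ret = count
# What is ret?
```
[14]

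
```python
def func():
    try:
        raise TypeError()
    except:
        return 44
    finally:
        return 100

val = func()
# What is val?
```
100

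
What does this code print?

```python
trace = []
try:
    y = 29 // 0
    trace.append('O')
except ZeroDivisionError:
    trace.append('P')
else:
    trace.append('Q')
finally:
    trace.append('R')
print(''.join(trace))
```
PR

Exception: except runs, else skipped, finally runs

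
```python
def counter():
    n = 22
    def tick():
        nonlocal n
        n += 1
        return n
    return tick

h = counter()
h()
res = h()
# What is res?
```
24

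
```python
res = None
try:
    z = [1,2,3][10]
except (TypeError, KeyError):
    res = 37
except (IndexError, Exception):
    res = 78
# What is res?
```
78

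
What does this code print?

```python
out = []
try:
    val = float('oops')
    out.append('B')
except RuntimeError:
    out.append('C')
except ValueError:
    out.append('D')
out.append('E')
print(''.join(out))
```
DE

ValueError is caught by its specific handler, not RuntimeError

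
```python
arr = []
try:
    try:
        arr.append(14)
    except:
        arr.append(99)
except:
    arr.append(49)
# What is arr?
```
[14]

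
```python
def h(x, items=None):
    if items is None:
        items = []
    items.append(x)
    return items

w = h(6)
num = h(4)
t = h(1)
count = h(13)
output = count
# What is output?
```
[13]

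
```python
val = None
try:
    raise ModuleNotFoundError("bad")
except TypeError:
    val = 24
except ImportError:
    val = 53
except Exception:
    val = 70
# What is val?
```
53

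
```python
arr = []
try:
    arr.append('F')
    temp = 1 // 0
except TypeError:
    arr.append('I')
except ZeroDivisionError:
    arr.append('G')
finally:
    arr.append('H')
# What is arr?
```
['F', 'G', 'H']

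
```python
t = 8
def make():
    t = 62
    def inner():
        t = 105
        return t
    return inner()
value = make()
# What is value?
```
105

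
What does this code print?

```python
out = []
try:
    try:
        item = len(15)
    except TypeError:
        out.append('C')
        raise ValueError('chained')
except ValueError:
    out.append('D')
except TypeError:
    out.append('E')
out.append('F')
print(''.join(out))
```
CDF

ValueError raised and caught, original TypeError not re-raised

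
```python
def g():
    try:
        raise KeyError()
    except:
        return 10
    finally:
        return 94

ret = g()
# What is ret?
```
94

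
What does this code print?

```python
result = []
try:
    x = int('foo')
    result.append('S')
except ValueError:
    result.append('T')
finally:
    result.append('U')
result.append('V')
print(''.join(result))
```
TUV

finally always runs, even after exception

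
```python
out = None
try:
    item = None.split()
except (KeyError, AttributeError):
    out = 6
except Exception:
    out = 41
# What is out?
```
6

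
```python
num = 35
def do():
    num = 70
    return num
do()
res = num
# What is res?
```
35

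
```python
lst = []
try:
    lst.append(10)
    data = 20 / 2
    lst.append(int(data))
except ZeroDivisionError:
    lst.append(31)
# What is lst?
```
[10, 10]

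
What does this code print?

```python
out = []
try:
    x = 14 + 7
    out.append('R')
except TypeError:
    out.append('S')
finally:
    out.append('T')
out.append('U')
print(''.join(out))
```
RTU

finally runs after normal execution too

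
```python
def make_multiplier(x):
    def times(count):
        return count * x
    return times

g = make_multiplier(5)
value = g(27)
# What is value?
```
135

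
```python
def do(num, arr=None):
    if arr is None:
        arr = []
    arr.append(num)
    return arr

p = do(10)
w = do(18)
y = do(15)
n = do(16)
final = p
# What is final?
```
[10]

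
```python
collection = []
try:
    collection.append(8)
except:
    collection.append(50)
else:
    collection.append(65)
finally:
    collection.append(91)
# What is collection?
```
[8, 65, 91]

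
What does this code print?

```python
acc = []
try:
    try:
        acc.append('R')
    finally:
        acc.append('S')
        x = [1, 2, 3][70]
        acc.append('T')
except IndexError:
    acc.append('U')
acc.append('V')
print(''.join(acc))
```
RSUV

Exception in inner finally caught by outer except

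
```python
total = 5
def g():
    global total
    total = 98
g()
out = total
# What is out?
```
98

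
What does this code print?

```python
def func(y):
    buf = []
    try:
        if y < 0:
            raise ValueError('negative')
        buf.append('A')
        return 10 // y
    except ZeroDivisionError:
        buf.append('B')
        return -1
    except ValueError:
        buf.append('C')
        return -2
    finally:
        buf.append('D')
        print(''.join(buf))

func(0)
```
ABD

y=0 causes ZeroDivisionError, caught, finally prints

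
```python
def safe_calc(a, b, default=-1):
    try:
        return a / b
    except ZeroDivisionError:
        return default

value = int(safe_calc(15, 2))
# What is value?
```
7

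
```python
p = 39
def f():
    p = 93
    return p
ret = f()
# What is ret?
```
93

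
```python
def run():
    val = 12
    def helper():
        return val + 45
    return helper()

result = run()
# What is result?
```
57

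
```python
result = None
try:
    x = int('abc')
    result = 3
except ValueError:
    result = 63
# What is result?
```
63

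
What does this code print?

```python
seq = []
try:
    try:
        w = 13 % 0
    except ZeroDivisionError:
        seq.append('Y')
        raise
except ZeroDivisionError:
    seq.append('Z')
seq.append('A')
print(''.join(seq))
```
YZA

raise without argument re-raises current exception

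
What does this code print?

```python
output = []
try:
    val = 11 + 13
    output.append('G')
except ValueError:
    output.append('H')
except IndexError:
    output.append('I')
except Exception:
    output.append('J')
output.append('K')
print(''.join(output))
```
GK

No exception, try block completes normally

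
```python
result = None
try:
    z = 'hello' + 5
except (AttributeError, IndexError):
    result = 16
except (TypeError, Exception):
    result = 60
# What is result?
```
60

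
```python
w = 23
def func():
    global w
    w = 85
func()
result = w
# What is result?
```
85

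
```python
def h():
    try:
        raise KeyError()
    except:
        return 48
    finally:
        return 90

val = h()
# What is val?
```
90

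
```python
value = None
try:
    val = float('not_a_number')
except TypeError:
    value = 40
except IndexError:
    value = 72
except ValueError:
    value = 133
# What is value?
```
133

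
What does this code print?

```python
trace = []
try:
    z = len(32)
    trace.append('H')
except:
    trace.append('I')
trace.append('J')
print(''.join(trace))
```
IJ

Exception raised in try, caught by bare except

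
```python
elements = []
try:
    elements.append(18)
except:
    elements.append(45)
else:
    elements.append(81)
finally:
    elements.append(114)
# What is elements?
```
[18, 81, 114]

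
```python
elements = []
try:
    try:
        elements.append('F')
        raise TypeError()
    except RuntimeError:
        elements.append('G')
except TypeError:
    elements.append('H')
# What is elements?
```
['F', 'H']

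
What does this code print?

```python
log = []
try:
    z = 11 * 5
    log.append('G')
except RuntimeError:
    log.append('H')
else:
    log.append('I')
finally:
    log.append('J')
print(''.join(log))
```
GIJ

else runs before finally when no exception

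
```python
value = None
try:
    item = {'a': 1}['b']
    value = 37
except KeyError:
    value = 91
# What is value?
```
91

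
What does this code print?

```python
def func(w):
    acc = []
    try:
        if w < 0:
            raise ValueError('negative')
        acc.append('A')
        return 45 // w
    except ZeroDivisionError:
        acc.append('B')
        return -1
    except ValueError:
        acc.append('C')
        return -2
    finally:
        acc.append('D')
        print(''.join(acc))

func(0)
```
ABD

w=0 causes ZeroDivisionError, caught, finally prints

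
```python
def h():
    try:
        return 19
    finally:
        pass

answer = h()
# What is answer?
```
19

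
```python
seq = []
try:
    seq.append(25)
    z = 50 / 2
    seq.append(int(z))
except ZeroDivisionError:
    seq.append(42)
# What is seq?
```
[25, 25]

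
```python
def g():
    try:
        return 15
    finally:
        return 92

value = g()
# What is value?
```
92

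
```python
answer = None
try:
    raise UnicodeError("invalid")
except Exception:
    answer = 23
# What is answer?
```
23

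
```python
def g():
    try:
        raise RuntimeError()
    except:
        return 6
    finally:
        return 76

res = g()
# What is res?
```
76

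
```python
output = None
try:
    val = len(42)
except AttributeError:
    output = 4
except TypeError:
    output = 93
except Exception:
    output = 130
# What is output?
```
93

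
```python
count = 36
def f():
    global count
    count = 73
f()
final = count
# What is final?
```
73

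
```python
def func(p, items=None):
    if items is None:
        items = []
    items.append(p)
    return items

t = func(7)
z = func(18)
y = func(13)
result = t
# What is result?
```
[7]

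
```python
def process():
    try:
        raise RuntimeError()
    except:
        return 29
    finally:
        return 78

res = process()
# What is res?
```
78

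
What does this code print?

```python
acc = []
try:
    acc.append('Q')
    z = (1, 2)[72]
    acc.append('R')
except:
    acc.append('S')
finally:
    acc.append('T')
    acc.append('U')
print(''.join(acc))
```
QSTU

Code before exception runs, then except, then all of finally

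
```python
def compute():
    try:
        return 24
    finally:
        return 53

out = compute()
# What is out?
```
53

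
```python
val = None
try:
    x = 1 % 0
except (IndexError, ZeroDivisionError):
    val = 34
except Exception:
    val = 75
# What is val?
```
34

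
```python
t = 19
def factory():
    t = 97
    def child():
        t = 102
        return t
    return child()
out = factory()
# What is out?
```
102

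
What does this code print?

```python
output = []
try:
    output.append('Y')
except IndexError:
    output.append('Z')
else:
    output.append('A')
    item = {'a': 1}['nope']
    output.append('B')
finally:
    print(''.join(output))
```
YA

Try succeeds, else appends 'A', KeyError in else is uncaught, finally prints before exception propagates ('B' never appended)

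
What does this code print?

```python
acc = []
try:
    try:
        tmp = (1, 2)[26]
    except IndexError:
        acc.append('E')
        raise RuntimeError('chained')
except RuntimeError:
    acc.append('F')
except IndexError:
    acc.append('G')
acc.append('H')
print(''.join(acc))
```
EFH

RuntimeError raised and caught, original IndexError not re-raised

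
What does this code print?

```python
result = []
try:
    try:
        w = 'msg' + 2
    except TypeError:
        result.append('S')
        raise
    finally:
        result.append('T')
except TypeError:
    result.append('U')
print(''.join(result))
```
STU

finally runs before re-raised exception propagates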